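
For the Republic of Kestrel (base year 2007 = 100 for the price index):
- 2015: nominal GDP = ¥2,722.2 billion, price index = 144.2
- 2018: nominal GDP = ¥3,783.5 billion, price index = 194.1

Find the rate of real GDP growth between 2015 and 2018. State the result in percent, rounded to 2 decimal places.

Deflate each year: 2015 → 2722.2/1.442 = 1887.79; 2018 → 3783.5/1.941 = 1949.25.
So real GDP changed by 1949.25/1887.79 − 1 = 0.0326, i.e. 3.26%.

3.26%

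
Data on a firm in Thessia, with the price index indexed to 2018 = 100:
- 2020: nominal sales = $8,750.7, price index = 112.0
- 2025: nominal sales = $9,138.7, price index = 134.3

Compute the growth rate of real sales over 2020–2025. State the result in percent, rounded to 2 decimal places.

-12.91%

Real sales 2020 = 8750.7 / 1.120 = 7813.13.
Real sales 2025 = 9138.7 / 1.343 = 6804.69.
Real growth = 6804.69 / 7813.13 − 1 = -0.1291.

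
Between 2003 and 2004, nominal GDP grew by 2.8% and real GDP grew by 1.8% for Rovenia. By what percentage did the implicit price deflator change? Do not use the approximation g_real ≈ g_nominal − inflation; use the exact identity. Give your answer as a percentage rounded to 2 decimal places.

0.98%

(1 + g_nom) = (1 + g_real)(1 + π), so π = 1.0280 / 1.0180 − 1 = 0.00982.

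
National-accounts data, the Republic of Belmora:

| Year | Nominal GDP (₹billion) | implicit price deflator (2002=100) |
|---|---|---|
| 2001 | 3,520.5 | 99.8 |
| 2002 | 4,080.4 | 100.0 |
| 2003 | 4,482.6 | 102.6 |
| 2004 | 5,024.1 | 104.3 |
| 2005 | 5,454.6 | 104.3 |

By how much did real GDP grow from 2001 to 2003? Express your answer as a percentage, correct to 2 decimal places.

Real GDP 2001 = 3520.5/0.998 = 3527.56.
Real GDP 2003 = 4482.6/1.026 = 4369.01.
Change = 4369.01/3527.56 − 1 = 0.2385.

23.85%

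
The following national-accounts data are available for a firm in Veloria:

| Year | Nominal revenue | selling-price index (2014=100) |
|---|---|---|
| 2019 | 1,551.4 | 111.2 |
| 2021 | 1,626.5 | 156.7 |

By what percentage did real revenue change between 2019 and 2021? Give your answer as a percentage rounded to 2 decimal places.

-25.60%

Real revenue 2019 = 1551.4 / 1.112 = 1395.14.
Real revenue 2021 = 1626.5 / 1.567 = 1037.97.
Real growth = 1037.97 / 1395.14 − 1 = -0.2560.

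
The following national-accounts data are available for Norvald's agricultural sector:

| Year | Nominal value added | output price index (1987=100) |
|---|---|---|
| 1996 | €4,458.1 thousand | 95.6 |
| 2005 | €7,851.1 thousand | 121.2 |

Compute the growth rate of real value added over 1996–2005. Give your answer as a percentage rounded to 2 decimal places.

Deflate each year: 1996 → 4458.1/0.956 = 4663.28; 2005 → 7851.1/1.212 = 6477.81.
So real value added changed by 6477.81/4663.28 − 1 = 0.3891, i.e. 38.91%.

38.91%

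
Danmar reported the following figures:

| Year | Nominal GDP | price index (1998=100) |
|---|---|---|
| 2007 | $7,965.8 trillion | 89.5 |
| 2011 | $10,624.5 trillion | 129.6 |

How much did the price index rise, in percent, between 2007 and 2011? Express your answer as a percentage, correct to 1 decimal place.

44.8%

Price-level change = 129.6 / 89.5 − 1 = 0.4480.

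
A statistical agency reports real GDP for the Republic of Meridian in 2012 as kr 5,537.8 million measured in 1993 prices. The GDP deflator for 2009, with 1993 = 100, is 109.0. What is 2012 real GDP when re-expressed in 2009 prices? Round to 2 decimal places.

Real GDP in 2009 prices = Real GDP in 1993 prices × (P_2009/P_1993) = 5537.8 × 1.090 = 6036.20.

kr 6,036.20 million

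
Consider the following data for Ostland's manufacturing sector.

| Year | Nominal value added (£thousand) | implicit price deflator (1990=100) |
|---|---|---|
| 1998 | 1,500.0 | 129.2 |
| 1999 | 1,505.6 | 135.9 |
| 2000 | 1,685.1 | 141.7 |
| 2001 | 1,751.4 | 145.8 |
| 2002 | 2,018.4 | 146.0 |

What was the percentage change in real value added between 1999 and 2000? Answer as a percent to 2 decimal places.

7.34%

Real value added 1999 = 1505.6/1.359 = 1107.87.
Real value added 2000 = 1685.1/1.417 = 1189.20.
Change = 1189.20/1107.87 − 1 = 0.0734.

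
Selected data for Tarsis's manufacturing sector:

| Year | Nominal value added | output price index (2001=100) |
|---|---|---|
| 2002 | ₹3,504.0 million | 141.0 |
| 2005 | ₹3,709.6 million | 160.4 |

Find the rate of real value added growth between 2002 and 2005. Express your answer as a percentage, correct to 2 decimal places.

Deflate each year: 2002 → 3504.0/1.410 = 2485.11; 2005 → 3709.6/1.604 = 2312.72.
So real value added changed by 2312.72/2485.11 − 1 = -0.0694, i.e. -6.94%.

-6.94%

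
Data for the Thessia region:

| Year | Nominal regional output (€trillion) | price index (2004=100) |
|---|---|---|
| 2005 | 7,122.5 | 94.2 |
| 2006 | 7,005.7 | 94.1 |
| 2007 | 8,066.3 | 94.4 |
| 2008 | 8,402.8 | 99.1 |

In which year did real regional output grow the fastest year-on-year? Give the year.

2007

2006: real = 7005.7/0.941 = 7444.95; growth vs 2005 (7561.04) = -1.54%.
2007: real = 8066.3/0.944 = 8544.81; growth vs 2006 (7444.95) = 14.77%.
2008: real = 8402.8/0.991 = 8479.11; growth vs 2007 (8544.81) = -0.77%.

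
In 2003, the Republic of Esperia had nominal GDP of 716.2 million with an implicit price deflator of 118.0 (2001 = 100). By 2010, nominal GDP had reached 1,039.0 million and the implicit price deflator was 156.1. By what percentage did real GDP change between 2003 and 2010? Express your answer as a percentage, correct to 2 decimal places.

9.66%

Deflate each year: 2003 → 716.2/1.180 = 606.95; 2010 → 1039.0/1.561 = 665.60.
So real GDP changed by 665.60/606.95 − 1 = 0.0966, i.e. 9.66%.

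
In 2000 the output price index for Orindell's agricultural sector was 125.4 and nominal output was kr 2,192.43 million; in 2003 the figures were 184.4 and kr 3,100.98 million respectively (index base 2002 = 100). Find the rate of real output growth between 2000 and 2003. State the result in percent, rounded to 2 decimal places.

-3.81%

Real output 2000 = 2192.43 / 1.254 = 1748.35.
Real output 2003 = 3100.98 / 1.844 = 1681.66.
Real growth = 1681.66 / 1748.35 − 1 = -0.0381.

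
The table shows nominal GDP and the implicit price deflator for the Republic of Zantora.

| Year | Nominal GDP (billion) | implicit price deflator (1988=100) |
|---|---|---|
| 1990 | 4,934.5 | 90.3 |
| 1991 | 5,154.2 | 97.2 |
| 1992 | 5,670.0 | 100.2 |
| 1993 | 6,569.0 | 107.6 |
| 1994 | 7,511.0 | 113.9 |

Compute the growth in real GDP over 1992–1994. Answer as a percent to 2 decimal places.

16.54%

Real GDP 1992 = 5670.0/1.002 = 5658.68.
Real GDP 1994 = 7511.0/1.139 = 6594.38.
Change = 6594.38/5658.68 − 1 = 0.1654.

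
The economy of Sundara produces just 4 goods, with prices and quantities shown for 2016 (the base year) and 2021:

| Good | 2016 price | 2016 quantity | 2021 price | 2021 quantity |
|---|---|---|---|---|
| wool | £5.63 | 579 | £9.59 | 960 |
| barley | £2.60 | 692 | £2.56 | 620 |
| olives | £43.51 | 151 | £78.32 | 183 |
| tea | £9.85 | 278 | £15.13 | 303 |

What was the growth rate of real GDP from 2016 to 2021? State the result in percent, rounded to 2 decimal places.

25.03%

Real GDP 2016 = Nominal GDP 2016 = 5.63·579 + 2.60·692 + 43.51·151 + 9.85·278 = 14367.28.
Real GDP 2021 (at 2016 prices) = 5.63·960 + 2.60·620 + 43.51·183 + 9.85·303 = 17963.68.
Real growth = 17963.68/14367.28 − 1 = 0.2503.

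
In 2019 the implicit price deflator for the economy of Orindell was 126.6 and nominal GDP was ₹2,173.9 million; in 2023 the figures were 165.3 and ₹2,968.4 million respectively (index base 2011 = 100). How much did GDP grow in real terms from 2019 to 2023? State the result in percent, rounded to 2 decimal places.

Real GDP 2019 = 2173.9 / 1.266 = 1717.14.
Real GDP 2023 = 2968.4 / 1.653 = 1795.77.
Real growth = 1795.77 / 1717.14 − 1 = 0.0458.

4.58%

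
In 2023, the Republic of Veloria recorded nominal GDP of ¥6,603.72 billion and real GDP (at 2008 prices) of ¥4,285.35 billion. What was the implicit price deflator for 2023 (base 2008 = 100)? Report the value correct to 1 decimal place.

154.1

implicit price deflator = (Nominal / Real) × 100 = 6603.72 / 4285.35 × 100 = 154.10.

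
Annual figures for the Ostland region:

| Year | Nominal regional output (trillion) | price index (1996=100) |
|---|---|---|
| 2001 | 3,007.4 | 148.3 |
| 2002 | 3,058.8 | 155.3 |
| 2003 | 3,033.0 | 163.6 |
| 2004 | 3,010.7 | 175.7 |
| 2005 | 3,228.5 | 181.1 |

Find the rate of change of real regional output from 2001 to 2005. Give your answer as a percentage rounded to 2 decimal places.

Real regional output 2001 = 3007.4/1.483 = 2027.92.
Real regional output 2005 = 3228.5/1.811 = 1782.72.
Change = 1782.72/2027.92 − 1 = -0.1209.

-12.09%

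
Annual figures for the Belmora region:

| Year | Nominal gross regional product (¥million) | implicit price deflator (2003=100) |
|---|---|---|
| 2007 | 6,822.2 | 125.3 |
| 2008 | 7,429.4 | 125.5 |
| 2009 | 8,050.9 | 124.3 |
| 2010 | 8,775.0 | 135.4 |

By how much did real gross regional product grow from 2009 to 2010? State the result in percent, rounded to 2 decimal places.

Real gross regional product 2009 = 8050.9/1.243 = 6476.99.
Real gross regional product 2010 = 8775.0/1.354 = 6480.80.
Change = 6480.80/6476.99 − 1 = 0.0006.

0.06%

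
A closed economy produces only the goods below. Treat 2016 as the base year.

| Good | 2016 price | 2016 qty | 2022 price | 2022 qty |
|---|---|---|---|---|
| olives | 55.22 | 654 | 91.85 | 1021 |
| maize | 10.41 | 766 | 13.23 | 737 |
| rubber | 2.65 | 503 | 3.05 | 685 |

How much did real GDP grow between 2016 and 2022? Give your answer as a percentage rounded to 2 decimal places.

Real GDP 2016 = Nominal GDP 2016 = 55.22·654 + 10.41·766 + 2.65·503 = 45420.89.
Real GDP 2022 (at 2016 prices) = 55.22·1021 + 10.41·737 + 2.65·685 = 65867.04.
Real growth = 65867.04/45420.89 − 1 = 0.4501.

45.01%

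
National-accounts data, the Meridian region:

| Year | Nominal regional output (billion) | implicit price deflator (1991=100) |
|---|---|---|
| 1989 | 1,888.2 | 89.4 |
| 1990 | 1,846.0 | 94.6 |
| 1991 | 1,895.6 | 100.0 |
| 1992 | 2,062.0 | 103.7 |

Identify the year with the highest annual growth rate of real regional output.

1992

1990: real = 1846.0/0.946 = 1951.37; growth vs 1989 (2112.08) = -7.61%.
1991: real = 1895.6/1.000 = 1895.60; growth vs 1990 (1951.37) = -2.86%.
1992: real = 2062.0/1.037 = 1988.43; growth vs 1991 (1895.60) = 4.90%.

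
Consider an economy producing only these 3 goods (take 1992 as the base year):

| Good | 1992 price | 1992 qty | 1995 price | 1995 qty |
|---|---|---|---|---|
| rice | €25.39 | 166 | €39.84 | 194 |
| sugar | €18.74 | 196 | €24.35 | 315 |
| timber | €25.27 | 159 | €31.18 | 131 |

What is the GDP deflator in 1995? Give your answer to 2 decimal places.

Nominal GDP 1995 = 39.84·194 + 24.35·315 + 31.18·131 = 19483.79.
Real GDP 1995 (at 1992 prices) = 25.39·194 + 18.74·315 + 25.27·131 = 14139.13.
Deflator = Nominal/Real × 100 = 19483.79/14139.13 × 100 = 137.800.

137.80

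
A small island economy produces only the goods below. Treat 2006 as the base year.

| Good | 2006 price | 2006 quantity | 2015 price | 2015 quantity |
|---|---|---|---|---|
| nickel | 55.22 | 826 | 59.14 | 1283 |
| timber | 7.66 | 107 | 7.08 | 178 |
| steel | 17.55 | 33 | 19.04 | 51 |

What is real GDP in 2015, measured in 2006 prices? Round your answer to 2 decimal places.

Real GDP 2015 = Σ (p_2006 × q_2015) = 55.22·1283 + 7.66·178 + 17.55·51 = 73105.79.

73105.79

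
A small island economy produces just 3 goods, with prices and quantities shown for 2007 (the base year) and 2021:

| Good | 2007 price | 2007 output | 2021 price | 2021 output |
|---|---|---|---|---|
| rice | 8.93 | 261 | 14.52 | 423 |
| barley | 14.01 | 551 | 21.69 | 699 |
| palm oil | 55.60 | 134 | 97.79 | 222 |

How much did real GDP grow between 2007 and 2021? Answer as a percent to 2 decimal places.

48.07%

Real GDP 2007 = Nominal GDP 2007 = 8.93·261 + 14.01·551 + 55.60·134 = 17500.64.
Real GDP 2021 (at 2007 prices) = 8.93·423 + 14.01·699 + 55.60·222 = 25913.58.
Real growth = 25913.58/17500.64 − 1 = 0.4807.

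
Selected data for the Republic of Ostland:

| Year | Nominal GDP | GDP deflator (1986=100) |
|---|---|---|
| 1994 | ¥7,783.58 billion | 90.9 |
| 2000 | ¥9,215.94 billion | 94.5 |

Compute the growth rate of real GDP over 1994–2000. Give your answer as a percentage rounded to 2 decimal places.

13.89%

Real GDP 1994 = 7783.58 / 0.909 = 8562.79.
Real GDP 2000 = 9215.94 / 0.945 = 9752.32.
Real growth = 9752.32 / 8562.79 − 1 = 0.1389.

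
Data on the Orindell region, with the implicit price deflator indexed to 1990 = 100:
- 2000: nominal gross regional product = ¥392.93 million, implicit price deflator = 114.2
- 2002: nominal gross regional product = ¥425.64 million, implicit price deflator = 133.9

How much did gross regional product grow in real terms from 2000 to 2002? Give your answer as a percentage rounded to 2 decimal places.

-7.61%

Real gross regional product 2000 = 392.93 / 1.142 = 344.07.
Real gross regional product 2002 = 425.64 / 1.339 = 317.88.
Real growth = 317.88 / 344.07 − 1 = -0.0761.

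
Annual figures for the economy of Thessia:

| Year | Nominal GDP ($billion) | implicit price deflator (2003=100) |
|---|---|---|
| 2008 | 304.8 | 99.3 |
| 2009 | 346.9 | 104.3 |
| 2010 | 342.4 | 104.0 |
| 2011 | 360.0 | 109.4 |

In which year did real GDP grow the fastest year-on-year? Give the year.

2009

2009: real = 346.9/1.043 = 332.60; growth vs 2008 (306.95) = 8.36%.
2010: real = 342.4/1.040 = 329.23; growth vs 2009 (332.60) = -1.01%.
2011: real = 360.0/1.094 = 329.07; growth vs 2010 (329.23) = -0.05%.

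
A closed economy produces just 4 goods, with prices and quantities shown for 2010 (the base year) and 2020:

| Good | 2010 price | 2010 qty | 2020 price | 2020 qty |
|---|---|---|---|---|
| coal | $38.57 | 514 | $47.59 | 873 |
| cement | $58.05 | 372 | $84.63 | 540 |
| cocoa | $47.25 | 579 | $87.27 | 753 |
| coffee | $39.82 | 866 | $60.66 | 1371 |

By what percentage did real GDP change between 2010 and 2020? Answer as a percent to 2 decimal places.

Real GDP 2010 = Nominal GDP 2010 = 38.57·514 + 58.05·372 + 47.25·579 + 39.82·866 = 103261.45.
Real GDP 2020 (at 2010 prices) = 38.57·873 + 58.05·540 + 47.25·753 + 39.82·1371 = 155191.08.
Real growth = 155191.08/103261.45 − 1 = 0.5029.

50.29%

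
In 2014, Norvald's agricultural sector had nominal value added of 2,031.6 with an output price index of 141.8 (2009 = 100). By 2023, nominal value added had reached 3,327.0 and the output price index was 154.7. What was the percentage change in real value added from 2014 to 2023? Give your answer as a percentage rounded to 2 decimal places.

50.11%

Real value added 2014 = 2031.6 / 1.418 = 1432.72.
Real value added 2023 = 3327.0 / 1.547 = 2150.61.
Real growth = 2150.61 / 1432.72 − 1 = 0.5011.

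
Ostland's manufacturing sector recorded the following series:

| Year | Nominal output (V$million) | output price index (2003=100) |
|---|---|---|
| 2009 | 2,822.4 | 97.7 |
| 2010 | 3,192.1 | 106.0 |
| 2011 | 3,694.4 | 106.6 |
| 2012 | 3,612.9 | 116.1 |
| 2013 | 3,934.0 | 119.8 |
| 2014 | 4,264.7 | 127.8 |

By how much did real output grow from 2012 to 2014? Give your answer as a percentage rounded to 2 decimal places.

7.23%

Real output 2012 = 3612.9/1.161 = 3111.89.
Real output 2014 = 4264.7/1.278 = 3337.01.
Change = 3337.01/3111.89 − 1 = 0.0723.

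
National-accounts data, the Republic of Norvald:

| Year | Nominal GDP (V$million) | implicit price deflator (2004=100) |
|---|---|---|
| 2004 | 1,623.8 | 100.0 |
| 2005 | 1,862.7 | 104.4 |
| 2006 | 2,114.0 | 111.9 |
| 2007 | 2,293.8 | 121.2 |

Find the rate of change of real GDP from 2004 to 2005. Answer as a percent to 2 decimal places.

Real GDP 2004 = 1623.8/1.000 = 1623.80.
Real GDP 2005 = 1862.7/1.044 = 1784.20.
Change = 1784.20/1623.80 − 1 = 0.0988.

9.88%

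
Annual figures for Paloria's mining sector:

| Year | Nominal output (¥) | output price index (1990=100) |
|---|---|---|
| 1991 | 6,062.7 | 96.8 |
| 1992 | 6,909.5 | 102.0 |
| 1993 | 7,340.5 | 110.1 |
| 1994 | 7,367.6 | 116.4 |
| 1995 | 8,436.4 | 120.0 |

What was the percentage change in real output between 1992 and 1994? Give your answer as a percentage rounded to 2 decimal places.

Real output 1992 = 6909.5/1.020 = 6774.02.
Real output 1994 = 7367.6/1.164 = 6329.55.
Change = 6329.55/6774.02 − 1 = -0.0656.

-6.56%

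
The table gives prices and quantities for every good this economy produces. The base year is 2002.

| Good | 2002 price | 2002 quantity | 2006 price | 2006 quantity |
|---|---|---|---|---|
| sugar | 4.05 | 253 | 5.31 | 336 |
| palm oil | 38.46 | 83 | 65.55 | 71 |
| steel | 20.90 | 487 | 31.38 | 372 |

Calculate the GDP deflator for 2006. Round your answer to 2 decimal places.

152.63

Nominal GDP 2006 = 5.31·336 + 65.55·71 + 31.38·372 = 18111.57.
Real GDP 2006 (at 2002 prices) = 4.05·336 + 38.46·71 + 20.90·372 = 11866.26.
Deflator = Nominal/Real × 100 = 18111.57/11866.26 × 100 = 152.631.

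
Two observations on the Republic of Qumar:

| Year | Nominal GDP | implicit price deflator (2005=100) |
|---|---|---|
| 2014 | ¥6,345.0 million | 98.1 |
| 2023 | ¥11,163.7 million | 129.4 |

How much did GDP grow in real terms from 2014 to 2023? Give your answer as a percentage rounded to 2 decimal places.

Real GDP 2014 = 6345.0 / 0.981 = 6467.89.
Real GDP 2023 = 11163.7 / 1.294 = 8627.28.
Real growth = 8627.28 / 6467.89 − 1 = 0.3339.

33.39%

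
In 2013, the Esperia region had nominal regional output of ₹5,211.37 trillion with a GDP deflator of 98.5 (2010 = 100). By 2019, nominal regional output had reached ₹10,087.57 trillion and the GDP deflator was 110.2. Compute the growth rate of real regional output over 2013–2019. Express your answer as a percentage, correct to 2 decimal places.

73.02%

Deflate each year: 2013 → 5211.37/0.985 = 5290.73; 2019 → 10087.57/1.102 = 9153.87.
So real regional output changed by 9153.87/5290.73 − 1 = 0.7302, i.e. 73.02%.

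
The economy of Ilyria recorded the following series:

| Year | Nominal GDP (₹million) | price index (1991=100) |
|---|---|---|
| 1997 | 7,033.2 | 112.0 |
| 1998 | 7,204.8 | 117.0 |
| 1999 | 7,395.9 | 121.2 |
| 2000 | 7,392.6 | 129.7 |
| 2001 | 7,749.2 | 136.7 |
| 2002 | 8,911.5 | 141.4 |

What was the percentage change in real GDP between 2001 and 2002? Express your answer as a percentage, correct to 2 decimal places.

11.18%

Real GDP 2001 = 7749.2/1.367 = 5668.76.
Real GDP 2002 = 8911.5/1.414 = 6302.33.
Change = 6302.33/5668.76 − 1 = 0.1118.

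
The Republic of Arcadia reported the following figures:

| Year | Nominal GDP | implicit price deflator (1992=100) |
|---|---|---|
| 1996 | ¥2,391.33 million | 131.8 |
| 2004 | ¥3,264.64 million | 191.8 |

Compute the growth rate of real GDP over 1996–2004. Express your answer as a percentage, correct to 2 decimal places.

-6.19%

Real GDP 1996 = 2391.33 / 1.318 = 1814.36.
Real GDP 2004 = 3264.64 / 1.918 = 1702.11.
Real growth = 1702.11 / 1814.36 − 1 = -0.0619.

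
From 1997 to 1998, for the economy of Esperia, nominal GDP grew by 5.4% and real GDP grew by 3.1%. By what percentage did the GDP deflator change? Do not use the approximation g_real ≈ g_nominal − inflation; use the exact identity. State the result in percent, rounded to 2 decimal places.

(1 + g_nom) = (1 + g_real)(1 + π), so π = 1.0540 / 1.0310 − 1 = 0.02231.

2.23%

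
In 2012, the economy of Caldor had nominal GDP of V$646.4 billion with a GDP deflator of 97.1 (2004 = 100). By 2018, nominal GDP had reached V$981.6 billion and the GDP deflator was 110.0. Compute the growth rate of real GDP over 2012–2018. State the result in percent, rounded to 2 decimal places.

Deflate each year: 2012 → 646.4/0.971 = 665.71; 2018 → 981.6/1.100 = 892.36.
So real GDP changed by 892.36/665.71 − 1 = 0.3405, i.e. 34.05%.

34.05%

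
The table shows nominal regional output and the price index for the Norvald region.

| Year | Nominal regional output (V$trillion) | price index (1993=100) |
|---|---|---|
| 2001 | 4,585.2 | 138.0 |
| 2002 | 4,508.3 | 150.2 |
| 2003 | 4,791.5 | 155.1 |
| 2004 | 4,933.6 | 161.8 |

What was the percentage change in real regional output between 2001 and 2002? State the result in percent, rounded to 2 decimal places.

-9.66%

Real regional output 2001 = 4585.2/1.380 = 3322.61.
Real regional output 2002 = 4508.3/1.502 = 3001.53.
Change = 3001.53/3322.61 − 1 = -0.0966.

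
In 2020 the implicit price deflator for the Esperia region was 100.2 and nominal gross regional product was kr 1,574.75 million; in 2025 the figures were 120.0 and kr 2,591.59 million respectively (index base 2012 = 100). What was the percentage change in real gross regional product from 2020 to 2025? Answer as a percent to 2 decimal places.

37.42%

Real gross regional product 2020 = 1574.75 / 1.002 = 1571.61.
Real gross regional product 2025 = 2591.59 / 1.200 = 2159.66.
Real growth = 2159.66 / 1571.61 − 1 = 0.3742.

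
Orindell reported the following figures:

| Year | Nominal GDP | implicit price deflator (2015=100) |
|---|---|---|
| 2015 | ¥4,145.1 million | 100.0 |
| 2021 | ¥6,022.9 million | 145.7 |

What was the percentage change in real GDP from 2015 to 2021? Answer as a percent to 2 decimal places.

Real GDP 2015 = 4145.1 / 1.000 = 4145.10.
Real GDP 2021 = 6022.9 / 1.457 = 4133.77.
Real growth = 4133.77 / 4145.10 − 1 = -0.0027.

-0.27%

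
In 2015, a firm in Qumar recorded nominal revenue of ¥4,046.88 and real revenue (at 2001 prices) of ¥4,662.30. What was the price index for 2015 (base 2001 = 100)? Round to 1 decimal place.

price index = (Nominal / Real) × 100 = 4046.88 / 4662.30 × 100 = 86.80.

86.8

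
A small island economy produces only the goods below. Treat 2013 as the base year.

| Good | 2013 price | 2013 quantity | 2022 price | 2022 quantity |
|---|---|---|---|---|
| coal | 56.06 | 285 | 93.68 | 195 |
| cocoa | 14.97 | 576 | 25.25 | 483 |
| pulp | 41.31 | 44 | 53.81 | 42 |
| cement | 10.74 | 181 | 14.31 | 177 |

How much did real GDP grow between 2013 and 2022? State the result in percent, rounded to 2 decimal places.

Real GDP 2013 = Nominal GDP 2013 = 56.06·285 + 14.97·576 + 41.31·44 + 10.74·181 = 28361.40.
Real GDP 2022 (at 2013 prices) = 56.06·195 + 14.97·483 + 41.31·42 + 10.74·177 = 21798.21.
Real growth = 21798.21/28361.40 − 1 = -0.2314.

-23.14%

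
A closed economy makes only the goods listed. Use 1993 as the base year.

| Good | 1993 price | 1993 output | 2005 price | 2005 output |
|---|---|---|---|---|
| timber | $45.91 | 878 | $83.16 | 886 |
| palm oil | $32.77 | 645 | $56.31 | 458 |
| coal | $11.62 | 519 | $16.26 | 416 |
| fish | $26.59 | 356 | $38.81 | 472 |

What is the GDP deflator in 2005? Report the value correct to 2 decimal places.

170.46

Nominal GDP 2005 = 83.16·886 + 56.31·458 + 16.26·416 + 38.81·472 = 124552.22.
Real GDP 2005 (at 1993 prices) = 45.91·886 + 32.77·458 + 11.62·416 + 26.59·472 = 73069.32.
Deflator = Nominal/Real × 100 = 124552.22/73069.32 × 100 = 170.458.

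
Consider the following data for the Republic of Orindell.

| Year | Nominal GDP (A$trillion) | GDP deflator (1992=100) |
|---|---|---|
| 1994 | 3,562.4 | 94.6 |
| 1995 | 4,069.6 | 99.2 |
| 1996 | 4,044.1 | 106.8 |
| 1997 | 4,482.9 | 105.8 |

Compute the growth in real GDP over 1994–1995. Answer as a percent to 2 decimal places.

Real GDP 1994 = 3562.4/0.946 = 3765.75.
Real GDP 1995 = 4069.6/0.992 = 4102.42.
Change = 4102.42/3765.75 − 1 = 0.0894.

8.94%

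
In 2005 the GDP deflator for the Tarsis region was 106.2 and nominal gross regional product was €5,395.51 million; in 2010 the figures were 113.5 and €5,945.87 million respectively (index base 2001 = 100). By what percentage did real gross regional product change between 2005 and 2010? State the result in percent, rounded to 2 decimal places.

3.11%

Deflate each year: 2005 → 5395.51/1.062 = 5080.52; 2010 → 5945.87/1.135 = 5238.65.
So real gross regional product changed by 5238.65/5080.52 − 1 = 0.0311, i.e. 3.11%.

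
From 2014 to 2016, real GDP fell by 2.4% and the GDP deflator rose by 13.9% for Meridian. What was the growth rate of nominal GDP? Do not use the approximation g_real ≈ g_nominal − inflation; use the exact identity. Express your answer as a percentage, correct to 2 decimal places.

11.17%

(1 + g_nom) = (1 + g_real)(1 + π) = 0.9760 × 1.1390 = 1.11166.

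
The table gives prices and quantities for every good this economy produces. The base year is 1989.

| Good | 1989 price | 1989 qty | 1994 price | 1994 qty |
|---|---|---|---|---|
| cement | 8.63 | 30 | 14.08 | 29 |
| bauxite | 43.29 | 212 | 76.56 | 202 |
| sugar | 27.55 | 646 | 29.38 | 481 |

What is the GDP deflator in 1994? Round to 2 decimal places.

134.88

Nominal GDP 1994 = 14.08·29 + 76.56·202 + 29.38·481 = 30005.22.
Real GDP 1994 (at 1989 prices) = 8.63·29 + 43.29·202 + 27.55·481 = 22246.40.
Deflator = Nominal/Real × 100 = 30005.22/22246.40 × 100 = 134.877.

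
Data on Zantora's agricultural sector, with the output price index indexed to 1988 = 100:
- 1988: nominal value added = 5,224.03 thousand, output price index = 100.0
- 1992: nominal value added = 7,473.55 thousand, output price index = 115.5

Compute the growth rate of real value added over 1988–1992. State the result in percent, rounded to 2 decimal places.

Deflate each year: 1988 → 5224.03/1.000 = 5224.03; 1992 → 7473.55/1.155 = 6470.61.
So real value added changed by 6470.61/5224.03 − 1 = 0.2386, i.e. 23.86%.

23.86%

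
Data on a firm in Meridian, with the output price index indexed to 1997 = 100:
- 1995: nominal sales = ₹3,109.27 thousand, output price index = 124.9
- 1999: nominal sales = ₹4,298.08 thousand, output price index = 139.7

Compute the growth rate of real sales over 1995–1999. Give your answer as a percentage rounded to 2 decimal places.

Deflate each year: 1995 → 3109.27/1.249 = 2489.41; 1999 → 4298.08/1.397 = 3076.65.
So real sales changed by 3076.65/2489.41 − 1 = 0.2359, i.e. 23.59%.

23.59%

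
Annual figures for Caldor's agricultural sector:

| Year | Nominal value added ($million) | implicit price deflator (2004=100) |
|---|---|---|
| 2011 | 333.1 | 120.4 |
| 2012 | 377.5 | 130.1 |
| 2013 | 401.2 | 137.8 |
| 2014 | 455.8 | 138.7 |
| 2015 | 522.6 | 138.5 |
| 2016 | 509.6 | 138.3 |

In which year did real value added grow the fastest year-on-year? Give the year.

2012: real = 377.5/1.301 = 290.16; growth vs 2011 (276.66) = 4.88%.
2013: real = 401.2/1.378 = 291.15; growth vs 2012 (290.16) = 0.34%.
2014: real = 455.8/1.387 = 328.62; growth vs 2013 (291.15) = 12.87%.
2015: real = 522.6/1.385 = 377.33; growth vs 2014 (328.62) = 14.82%.
2016: real = 509.6/1.383 = 368.47; growth vs 2015 (377.33) = -2.35%.

2015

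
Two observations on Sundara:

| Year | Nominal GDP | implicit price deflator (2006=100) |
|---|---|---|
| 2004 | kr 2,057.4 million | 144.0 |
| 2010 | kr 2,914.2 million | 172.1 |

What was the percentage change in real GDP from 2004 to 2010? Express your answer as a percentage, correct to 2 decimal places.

18.52%

Deflate each year: 2004 → 2057.4/1.440 = 1428.75; 2010 → 2914.2/1.721 = 1693.32.
So real GDP changed by 1693.32/1428.75 − 1 = 0.1852, i.e. 18.52%.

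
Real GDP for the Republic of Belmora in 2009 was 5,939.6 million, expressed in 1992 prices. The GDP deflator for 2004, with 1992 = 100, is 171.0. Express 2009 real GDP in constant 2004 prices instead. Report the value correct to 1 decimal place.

10,156.7 million

Real GDP in 2004 prices = Real GDP in 1992 prices × (P_2004/P_1992) = 5939.6 × 1.710 = 10156.72.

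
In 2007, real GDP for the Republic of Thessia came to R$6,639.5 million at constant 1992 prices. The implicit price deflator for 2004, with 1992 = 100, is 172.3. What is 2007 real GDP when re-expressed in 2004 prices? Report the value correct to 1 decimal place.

Real GDP in 2004 prices = Real GDP in 1992 prices × (P_2004/P_1992) = 6639.5 × 1.723 = 11439.86.

R$11,439.9 million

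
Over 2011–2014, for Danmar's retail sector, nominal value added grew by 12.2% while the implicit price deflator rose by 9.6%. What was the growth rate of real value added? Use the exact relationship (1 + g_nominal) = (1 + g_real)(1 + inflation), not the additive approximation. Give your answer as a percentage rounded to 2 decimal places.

(1 + g_nom) = (1 + g_real)(1 + π), so g_real = 1.1220 / 1.0960 − 1 = 0.02372.

2.37%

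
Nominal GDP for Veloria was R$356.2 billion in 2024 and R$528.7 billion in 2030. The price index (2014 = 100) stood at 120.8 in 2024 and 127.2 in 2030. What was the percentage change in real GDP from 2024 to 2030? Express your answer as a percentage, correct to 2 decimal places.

40.96%

Deflate each year: 2024 → 356.2/1.208 = 294.87; 2030 → 528.7/1.272 = 415.64.
So real GDP changed by 415.64/294.87 − 1 = 0.4096, i.e. 40.96%.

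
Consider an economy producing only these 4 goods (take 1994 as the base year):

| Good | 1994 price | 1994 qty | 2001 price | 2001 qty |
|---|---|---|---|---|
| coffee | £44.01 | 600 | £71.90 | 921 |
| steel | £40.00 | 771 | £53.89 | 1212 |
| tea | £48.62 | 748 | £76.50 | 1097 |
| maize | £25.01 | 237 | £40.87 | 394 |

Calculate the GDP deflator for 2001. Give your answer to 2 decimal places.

152.14

Nominal GDP 2001 = 71.90·921 + 53.89·1212 + 76.50·1097 + 40.87·394 = 231557.86.
Real GDP 2001 (at 1994 prices) = 44.01·921 + 40.00·1212 + 48.62·1097 + 25.01·394 = 152203.29.
Deflator = Nominal/Real × 100 = 231557.86/152203.29 × 100 = 152.137.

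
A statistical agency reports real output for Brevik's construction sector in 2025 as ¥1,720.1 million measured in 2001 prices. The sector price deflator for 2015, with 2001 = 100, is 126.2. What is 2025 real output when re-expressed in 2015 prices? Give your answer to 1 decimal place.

¥2,170.8 million

Real output in 2015 prices = Real output in 2001 prices × (P_2015/P_2001) = 1720.1 × 1.262 = 2170.77.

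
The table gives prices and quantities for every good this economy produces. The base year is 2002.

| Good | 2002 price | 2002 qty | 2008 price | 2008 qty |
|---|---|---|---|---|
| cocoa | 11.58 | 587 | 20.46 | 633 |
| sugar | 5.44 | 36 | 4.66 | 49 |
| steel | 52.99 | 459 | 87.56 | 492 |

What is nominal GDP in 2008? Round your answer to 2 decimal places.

Nominal GDP 2008 = Σ (p_2008 × q_2008) = 20.46·633 + 4.66·49 + 87.56·492 = 56259.04.

56259.04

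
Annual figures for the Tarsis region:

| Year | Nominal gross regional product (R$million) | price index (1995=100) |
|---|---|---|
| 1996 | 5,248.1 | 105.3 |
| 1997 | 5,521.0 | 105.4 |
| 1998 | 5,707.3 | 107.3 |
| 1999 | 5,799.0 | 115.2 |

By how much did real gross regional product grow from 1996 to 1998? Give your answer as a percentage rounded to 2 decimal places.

6.72%

Real gross regional product 1996 = 5248.1/1.053 = 4983.95.
Real gross regional product 1998 = 5707.3/1.073 = 5319.01.
Change = 5319.01/4983.95 − 1 = 0.0672.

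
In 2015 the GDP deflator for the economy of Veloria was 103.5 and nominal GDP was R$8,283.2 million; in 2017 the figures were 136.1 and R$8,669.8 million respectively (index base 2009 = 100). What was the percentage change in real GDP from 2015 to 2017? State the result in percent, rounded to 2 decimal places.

-20.40%

Real GDP 2015 = 8283.2 / 1.035 = 8003.09.
Real GDP 2017 = 8669.8 / 1.361 = 6370.17.
Real growth = 6370.17 / 8003.09 − 1 = -0.2040.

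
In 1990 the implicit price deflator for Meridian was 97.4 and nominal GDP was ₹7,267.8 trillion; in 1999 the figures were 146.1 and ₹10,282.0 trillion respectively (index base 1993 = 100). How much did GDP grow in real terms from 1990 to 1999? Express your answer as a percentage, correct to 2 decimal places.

-5.68%

Real GDP 1990 = 7267.8 / 0.974 = 7461.81.
Real GDP 1999 = 10282.0 / 1.461 = 7037.65.
Real growth = 7037.65 / 7461.81 − 1 = -0.0568.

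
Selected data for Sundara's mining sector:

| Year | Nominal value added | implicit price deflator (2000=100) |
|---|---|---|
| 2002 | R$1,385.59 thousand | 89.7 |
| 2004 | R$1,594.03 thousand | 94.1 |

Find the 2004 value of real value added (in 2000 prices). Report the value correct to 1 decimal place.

Real value added = Nominal / (implicit price deflator/100) = 1594.03 / 0.941 = 1693.97.

R$1,694.0 thousand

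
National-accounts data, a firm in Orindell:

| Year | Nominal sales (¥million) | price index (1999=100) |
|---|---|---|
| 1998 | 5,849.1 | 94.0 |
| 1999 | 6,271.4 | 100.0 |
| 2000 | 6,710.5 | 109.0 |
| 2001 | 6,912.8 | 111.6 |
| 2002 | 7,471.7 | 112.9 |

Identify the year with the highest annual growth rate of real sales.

2002

1999: real = 6271.4/1.000 = 6271.40; growth vs 1998 (6222.45) = 0.79%.
2000: real = 6710.5/1.090 = 6156.42; growth vs 1999 (6271.40) = -1.83%.
2001: real = 6912.8/1.116 = 6194.27; growth vs 2000 (6156.42) = 0.61%.
2002: real = 7471.7/1.129 = 6617.98; growth vs 2001 (6194.27) = 6.84%.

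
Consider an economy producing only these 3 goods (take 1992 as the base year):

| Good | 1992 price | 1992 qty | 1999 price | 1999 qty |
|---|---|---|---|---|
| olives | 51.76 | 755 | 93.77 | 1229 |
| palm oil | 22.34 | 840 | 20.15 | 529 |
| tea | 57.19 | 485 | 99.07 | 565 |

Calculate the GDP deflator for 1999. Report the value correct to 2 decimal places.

168.81

Nominal GDP 1999 = 93.77·1229 + 20.15·529 + 99.07·565 = 181877.23.
Real GDP 1999 (at 1992 prices) = 51.76·1229 + 22.34·529 + 57.19·565 = 107743.25.
Deflator = Nominal/Real × 100 = 181877.23/107743.25 × 100 = 168.806.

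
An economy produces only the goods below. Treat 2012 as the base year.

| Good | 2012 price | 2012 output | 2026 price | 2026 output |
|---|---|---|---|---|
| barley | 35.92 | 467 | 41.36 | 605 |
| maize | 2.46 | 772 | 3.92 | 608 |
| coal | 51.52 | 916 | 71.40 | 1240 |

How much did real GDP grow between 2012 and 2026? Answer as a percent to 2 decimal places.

Real GDP 2012 = Nominal GDP 2012 = 35.92·467 + 2.46·772 + 51.52·916 = 65866.08.
Real GDP 2026 (at 2012 prices) = 35.92·605 + 2.46·608 + 51.52·1240 = 87112.08.
Real growth = 87112.08/65866.08 − 1 = 0.3226.

32.26%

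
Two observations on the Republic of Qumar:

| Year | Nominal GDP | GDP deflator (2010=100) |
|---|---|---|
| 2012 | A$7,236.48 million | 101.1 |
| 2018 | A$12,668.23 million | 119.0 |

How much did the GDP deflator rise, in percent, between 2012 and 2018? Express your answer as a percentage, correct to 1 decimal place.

Price-level change = 119.0 / 101.1 − 1 = 0.1771.

17.7%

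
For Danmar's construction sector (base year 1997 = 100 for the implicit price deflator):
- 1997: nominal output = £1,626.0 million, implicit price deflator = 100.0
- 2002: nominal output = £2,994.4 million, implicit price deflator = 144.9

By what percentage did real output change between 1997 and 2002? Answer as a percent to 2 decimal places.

Deflate each year: 1997 → 1626.0/1.000 = 1626.00; 2002 → 2994.4/1.449 = 2066.53.
So real output changed by 2066.53/1626.00 − 1 = 0.2709, i.e. 27.09%.

27.09%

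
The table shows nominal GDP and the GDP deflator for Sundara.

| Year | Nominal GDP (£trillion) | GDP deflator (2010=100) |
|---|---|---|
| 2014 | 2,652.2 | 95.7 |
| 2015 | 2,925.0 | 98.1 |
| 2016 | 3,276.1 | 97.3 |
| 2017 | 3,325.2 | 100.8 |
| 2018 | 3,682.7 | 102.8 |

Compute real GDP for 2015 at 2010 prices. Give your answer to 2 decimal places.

£2,981.65 trillion

Real GDP 2015 = 2925.0 / 0.981 = 2981.65.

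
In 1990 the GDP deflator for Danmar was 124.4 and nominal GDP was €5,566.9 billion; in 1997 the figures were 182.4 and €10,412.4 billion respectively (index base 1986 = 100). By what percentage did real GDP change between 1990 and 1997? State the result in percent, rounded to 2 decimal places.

Real GDP 1990 = 5566.9 / 1.244 = 4475.00.
Real GDP 1997 = 10412.4 / 1.824 = 5708.55.
Real growth = 5708.55 / 4475.00 − 1 = 0.2757.

27.57%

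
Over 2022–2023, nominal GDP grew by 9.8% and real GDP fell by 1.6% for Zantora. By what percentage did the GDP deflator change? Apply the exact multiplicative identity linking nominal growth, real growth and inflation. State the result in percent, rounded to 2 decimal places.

11.59%

(1 + g_nom) = (1 + g_real)(1 + π), so π = 1.0980 / 0.9840 − 1 = 0.11585.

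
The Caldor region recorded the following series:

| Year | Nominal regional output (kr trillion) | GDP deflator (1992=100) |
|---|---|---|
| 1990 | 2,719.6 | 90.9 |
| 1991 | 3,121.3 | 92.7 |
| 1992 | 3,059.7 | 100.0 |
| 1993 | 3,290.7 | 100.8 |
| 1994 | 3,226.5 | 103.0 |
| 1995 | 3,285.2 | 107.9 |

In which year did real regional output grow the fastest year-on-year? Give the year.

1991: real = 3121.3/0.927 = 3367.10; growth vs 1990 (2991.86) = 12.54%.
1992: real = 3059.7/1.000 = 3059.70; growth vs 1991 (3367.10) = -9.13%.
1993: real = 3290.7/1.008 = 3264.58; growth vs 1992 (3059.70) = 6.70%.
1994: real = 3226.5/1.030 = 3132.52; growth vs 1993 (3264.58) = -4.05%.
1995: real = 3285.2/1.079 = 3044.67; growth vs 1994 (3132.52) = -2.80%.

1991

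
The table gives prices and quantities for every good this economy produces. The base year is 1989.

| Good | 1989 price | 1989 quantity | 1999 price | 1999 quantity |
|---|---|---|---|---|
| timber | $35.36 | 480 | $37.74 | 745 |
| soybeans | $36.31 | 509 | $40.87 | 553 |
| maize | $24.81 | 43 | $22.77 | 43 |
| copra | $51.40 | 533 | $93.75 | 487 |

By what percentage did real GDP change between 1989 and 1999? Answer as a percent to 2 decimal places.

13.46%

Real GDP 1989 = Nominal GDP 1989 = 35.36·480 + 36.31·509 + 24.81·43 + 51.40·533 = 63917.62.
Real GDP 1999 (at 1989 prices) = 35.36·745 + 36.31·553 + 24.81·43 + 51.40·487 = 72521.26.
Real growth = 72521.26/63917.62 − 1 = 0.1346.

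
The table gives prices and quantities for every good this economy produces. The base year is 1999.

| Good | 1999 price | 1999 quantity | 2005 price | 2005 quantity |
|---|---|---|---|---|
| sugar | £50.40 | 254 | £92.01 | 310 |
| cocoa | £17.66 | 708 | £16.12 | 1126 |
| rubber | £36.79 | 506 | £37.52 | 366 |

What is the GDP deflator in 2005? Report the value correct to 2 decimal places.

123.34

Nominal GDP 2005 = 92.01·310 + 16.12·1126 + 37.52·366 = 60406.54.
Real GDP 2005 (at 1999 prices) = 50.40·310 + 17.66·1126 + 36.79·366 = 48974.30.
Deflator = Nominal/Real × 100 = 60406.54/48974.30 × 100 = 123.343.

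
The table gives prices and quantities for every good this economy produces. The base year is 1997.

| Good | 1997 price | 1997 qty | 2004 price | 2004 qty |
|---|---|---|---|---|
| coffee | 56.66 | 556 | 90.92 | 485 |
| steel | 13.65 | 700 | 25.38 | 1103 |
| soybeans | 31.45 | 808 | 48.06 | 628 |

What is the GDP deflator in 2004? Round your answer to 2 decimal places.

164.20

Nominal GDP 2004 = 90.92·485 + 25.38·1103 + 48.06·628 = 102272.02.
Real GDP 2004 (at 1997 prices) = 56.66·485 + 13.65·1103 + 31.45·628 = 62286.65.
Deflator = Nominal/Real × 100 = 102272.02/62286.65 × 100 = 164.196.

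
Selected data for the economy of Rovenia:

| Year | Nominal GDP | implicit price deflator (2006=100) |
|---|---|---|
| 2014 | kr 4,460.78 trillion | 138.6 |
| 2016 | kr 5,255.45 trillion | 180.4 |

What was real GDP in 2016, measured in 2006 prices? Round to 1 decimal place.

Real GDP = Nominal / (implicit price deflator/100) = 5255.45 / 1.804 = 2913.22.

kr 2,913.2 trillion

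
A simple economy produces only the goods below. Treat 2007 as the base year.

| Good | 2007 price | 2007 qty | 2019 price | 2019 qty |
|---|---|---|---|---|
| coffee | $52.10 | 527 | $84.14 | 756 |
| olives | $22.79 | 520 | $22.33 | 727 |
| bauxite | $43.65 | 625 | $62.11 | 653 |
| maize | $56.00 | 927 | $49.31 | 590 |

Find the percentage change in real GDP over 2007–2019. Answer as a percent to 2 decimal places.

Real GDP 2007 = Nominal GDP 2007 = 52.10·527 + 22.79·520 + 43.65·625 + 56.00·927 = 118500.75.
Real GDP 2019 (at 2007 prices) = 52.10·756 + 22.79·727 + 43.65·653 + 56.00·590 = 117499.38.
Real growth = 117499.38/118500.75 − 1 = -0.0085.

-0.85%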